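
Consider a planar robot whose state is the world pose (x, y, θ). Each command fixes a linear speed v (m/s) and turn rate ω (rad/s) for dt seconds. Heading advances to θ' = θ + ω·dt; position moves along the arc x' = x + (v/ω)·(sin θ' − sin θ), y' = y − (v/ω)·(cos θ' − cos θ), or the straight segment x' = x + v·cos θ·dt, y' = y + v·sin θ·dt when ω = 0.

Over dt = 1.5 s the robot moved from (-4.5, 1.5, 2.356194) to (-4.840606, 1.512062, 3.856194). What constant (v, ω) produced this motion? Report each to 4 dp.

v = 0.2500, ω = 1.0000

Δθ = 3.856194 − 2.356194 = 1.500000
ω = Δθ/dt = 1.500000/1.5 = 1.0000
R = Δx/(sin θ' − sin θ) = 0.2500
v = R·ω = 0.2500·1.0000 = 0.2500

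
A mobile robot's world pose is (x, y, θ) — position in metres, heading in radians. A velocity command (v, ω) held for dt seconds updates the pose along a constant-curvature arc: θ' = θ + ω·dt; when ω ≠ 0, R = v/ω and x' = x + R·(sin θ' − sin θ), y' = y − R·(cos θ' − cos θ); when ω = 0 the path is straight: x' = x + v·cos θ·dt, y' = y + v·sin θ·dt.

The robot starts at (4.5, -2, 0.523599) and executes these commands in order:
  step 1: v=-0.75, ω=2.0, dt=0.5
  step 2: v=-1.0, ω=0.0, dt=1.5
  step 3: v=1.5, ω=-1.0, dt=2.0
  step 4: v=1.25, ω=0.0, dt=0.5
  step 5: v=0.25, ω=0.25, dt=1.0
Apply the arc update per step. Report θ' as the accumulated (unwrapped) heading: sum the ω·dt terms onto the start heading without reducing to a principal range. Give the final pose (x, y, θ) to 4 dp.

step 1: θ'=1.5236 (R=-0.3750) → pose (4.3129, -2.3071, 1.5236)
step 2: θ'=1.5236 (straight) → pose (4.2421, -3.8054, 1.5236)
step 3: θ'=-0.4764 (R=-1.5000) → pose (6.4284, -2.5432, -0.4764)
step 4: θ'=-0.4764 (straight) → pose (6.9838, -2.8298, -0.4764)
step 5: θ'=-0.2264 (R=1.0000) → pose (7.2179, -2.9156, -0.2264)

(7.2179, -2.9156, -0.2264)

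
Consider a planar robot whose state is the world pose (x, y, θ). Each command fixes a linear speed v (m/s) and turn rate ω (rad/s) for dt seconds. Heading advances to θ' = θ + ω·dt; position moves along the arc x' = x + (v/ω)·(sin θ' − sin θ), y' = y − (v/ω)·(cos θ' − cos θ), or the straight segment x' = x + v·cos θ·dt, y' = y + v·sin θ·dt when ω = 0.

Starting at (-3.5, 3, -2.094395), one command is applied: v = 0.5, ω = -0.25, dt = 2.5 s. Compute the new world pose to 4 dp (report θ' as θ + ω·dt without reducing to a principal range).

θ' = -2.0944 + -0.25·2.5 = -2.7194
R = v/ω = 0.5/-0.25 = -2.0000
x' = -3.5 + -2.0000·(sin -2.7194 − sin -2.0944) = -4.4125
y' = 3 − -2.0000·(cos -2.7194 − cos -2.0944) = 2.1756

(-4.4125, 2.1756, -2.7194)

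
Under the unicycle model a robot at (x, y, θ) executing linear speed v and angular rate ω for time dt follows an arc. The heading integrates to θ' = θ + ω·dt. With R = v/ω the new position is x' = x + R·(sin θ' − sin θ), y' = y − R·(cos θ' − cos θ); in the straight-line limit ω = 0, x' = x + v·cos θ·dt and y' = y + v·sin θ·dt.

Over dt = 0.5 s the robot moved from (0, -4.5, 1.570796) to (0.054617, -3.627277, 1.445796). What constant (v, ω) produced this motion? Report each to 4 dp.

v = 1.7500, ω = -0.2500

Δθ = 1.445796 − 1.570796 = -0.125000
ω = Δθ/dt = -0.125000/0.5 = -0.2500
R = −Δy/(cos θ' − cos θ) = -7.0000
v = R·ω = -7.0000·-0.2500 = 1.7500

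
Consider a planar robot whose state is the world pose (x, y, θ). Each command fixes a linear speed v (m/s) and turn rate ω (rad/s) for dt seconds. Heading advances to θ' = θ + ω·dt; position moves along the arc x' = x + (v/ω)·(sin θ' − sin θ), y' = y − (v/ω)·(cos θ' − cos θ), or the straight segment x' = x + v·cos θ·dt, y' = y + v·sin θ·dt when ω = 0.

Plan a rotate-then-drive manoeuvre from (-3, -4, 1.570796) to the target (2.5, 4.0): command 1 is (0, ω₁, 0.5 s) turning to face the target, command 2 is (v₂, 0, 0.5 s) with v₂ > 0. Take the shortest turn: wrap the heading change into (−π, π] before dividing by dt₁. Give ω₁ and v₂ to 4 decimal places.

heading to target = atan2(4−-4, 2.5−-3) = 0.9685
Δθ = wrap(0.9685 − 1.5708) = -0.6023; ω₁ = Δθ/dt₁ = -1.2046
distance = √((2.5−-3)² + (4−-4)²) = 9.7082; v₂ = distance/dt₂ = 19.4165

ω₁ = -1.2046, v₂ = 19.4165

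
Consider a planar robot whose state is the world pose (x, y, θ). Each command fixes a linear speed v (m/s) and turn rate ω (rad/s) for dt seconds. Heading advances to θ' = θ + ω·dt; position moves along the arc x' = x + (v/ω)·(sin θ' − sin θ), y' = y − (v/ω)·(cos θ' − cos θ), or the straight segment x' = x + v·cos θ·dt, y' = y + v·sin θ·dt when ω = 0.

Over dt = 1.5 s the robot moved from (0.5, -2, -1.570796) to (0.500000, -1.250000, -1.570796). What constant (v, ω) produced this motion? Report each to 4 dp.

Δθ = -1.570796 − -1.570796 = 0.000000
ω = Δθ/dt = 0.000000/1.5 = 0.0000
ω = 0 → v = (Δx·cos θ + Δy·sin θ)/dt = -0.5000

v = -0.5000, ω = 0.0000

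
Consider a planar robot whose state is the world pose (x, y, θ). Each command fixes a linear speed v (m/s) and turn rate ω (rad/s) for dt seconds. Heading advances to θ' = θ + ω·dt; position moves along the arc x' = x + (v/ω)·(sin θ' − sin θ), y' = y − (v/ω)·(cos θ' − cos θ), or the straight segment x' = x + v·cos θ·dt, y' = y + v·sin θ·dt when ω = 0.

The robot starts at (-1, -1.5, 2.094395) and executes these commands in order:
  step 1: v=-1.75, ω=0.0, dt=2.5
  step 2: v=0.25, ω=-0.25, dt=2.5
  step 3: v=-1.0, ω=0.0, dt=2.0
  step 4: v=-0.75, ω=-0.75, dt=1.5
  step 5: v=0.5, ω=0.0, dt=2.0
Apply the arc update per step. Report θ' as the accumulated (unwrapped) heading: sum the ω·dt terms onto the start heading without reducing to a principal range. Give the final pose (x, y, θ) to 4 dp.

step 1: θ'=2.0944 (straight) → pose (1.1875, -5.2889, 2.0944)
step 2: θ'=1.4694 (R=-1.0000) → pose (1.0587, -4.6876, 1.4694)
step 3: θ'=1.4694 (straight) → pose (0.8562, -6.6774, 1.4694)
step 4: θ'=0.3444 (R=1.0000) → pose (0.1990, -7.5174, 0.3444)
step 5: θ'=0.3444 (straight) → pose (1.1403, -7.1798, 0.3444)

(1.1403, -7.1798, 0.3444)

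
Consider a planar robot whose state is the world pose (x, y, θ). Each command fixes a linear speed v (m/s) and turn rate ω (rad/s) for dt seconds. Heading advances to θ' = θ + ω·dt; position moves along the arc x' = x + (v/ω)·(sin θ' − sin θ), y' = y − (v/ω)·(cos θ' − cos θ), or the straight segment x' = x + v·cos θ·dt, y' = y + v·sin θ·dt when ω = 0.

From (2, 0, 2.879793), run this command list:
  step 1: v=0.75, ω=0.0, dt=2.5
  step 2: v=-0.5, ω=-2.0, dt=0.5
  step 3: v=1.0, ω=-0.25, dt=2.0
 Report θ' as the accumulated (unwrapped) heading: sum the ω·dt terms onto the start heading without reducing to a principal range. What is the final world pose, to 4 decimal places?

step 1: θ'=2.8798 (straight) → pose (0.1889, 0.4853, 2.8798)
step 2: θ'=1.8798 (R=0.2500) → pose (0.3623, 0.3198, 1.8798)
step 3: θ'=1.3798 (R=-4.0000) → pose (0.2456, 2.2956, 1.3798)

(0.2456, 2.2956, 1.3798)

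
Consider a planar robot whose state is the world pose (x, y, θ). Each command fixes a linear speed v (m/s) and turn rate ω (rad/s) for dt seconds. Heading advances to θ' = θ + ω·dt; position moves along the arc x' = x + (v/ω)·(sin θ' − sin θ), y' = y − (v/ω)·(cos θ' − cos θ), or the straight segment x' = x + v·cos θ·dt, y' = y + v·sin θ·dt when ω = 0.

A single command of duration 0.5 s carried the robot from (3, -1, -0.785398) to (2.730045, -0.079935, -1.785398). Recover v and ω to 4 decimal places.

v = -2.0000, ω = -2.0000

Δθ = -1.785398 − -0.785398 = -1.000000
ω = Δθ/dt = -1.000000/0.5 = -2.0000
R = −Δy/(cos θ' − cos θ) = 1.0000
v = R·ω = 1.0000·-2.0000 = -2.0000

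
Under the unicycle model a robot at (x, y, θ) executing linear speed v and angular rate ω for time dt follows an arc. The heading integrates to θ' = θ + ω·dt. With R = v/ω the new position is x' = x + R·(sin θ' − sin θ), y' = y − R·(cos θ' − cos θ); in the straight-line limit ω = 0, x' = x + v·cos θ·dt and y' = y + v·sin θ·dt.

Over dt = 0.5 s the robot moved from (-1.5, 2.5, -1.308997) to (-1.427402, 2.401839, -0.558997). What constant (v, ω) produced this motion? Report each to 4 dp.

v = 0.2500, ω = 1.5000

Δθ = -0.558997 − -1.308997 = 0.750000
ω = Δθ/dt = 0.750000/0.5 = 1.5000
R = −Δy/(cos θ' − cos θ) = 0.1667
v = R·ω = 0.1667·1.5000 = 0.2500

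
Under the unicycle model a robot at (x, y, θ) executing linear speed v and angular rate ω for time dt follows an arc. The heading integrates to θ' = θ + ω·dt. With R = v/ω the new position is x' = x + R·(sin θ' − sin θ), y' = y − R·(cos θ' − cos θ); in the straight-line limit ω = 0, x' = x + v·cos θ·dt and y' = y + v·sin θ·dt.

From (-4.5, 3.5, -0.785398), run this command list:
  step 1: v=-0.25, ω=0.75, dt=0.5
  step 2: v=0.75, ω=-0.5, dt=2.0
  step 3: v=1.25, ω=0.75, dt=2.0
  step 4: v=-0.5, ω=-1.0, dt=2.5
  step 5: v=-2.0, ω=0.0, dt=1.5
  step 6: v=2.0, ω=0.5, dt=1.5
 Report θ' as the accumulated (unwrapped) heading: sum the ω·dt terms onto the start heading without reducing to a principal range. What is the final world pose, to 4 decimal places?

(-1.3844, 1.2942, -1.6604)

step 1: θ'=-0.4104 (R=-0.3333) → pose (-4.6027, 3.5700, -0.4104)
step 2: θ'=-1.4104 (R=-1.5000) → pose (-3.7204, 2.4341, -1.4104)
step 3: θ'=0.0896 (R=1.6667) → pose (-1.9260, 1.0403, 0.0896)
step 4: θ'=-2.4104 (R=0.5000) → pose (-2.3046, 1.9105, -2.4104)
step 5: θ'=-2.4104 (straight) → pose (-0.0715, 3.9137, -2.4104)
step 6: θ'=-1.6604 (R=4.0000) → pose (-1.3844, 1.2942, -1.6604)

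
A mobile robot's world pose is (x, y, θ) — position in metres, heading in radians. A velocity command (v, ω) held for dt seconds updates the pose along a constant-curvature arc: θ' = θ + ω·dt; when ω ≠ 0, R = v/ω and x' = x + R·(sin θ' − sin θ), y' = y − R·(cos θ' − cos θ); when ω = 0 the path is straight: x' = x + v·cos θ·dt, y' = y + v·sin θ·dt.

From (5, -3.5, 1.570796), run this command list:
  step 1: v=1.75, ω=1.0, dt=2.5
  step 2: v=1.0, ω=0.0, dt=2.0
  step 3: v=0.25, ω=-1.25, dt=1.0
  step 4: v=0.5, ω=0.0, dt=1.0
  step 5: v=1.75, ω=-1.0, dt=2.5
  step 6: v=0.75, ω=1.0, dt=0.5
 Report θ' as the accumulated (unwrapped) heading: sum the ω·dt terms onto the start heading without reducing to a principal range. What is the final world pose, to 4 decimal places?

step 1: θ'=4.0708 (R=1.7500) → pose (1.8480, -2.4527, 4.0708)
step 2: θ'=4.0708 (straight) → pose (0.6511, -4.0550, 4.0708)
step 3: θ'=2.8208 (R=-0.2000) → pose (0.4278, -4.1251, 2.8208)
step 4: θ'=2.8208 (straight) → pose (-0.0467, -3.9674, 2.8208)
step 5: θ'=0.3208 (R=-1.7500) → pose (-0.0467, -0.6460, 0.3208)
step 6: θ'=0.8208 (R=0.7500) → pose (0.2655, -0.4454, 0.8208)

(0.2655, -0.4454, 0.8208)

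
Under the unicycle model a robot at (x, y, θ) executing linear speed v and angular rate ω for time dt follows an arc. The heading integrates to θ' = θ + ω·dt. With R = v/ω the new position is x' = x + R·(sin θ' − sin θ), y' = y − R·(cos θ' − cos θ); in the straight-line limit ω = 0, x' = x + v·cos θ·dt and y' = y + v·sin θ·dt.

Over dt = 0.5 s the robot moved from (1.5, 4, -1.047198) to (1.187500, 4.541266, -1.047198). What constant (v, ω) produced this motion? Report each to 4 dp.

v = -1.2500, ω = 0.0000

Δθ = -1.047198 − -1.047198 = 0.000000
ω = Δθ/dt = 0.000000/0.5 = 0.0000
ω = 0 → v = (Δx·cos θ + Δy·sin θ)/dt = -1.2500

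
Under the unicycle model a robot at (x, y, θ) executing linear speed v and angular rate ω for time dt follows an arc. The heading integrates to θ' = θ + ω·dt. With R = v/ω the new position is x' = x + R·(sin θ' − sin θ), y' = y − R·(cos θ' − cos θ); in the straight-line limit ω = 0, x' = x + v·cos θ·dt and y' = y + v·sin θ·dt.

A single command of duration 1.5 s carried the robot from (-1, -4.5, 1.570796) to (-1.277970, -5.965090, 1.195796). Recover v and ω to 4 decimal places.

v = -1.0000, ω = -0.2500

Δθ = 1.195796 − 1.570796 = -0.375000
ω = Δθ/dt = -0.375000/1.5 = -0.2500
R = −Δy/(cos θ' − cos θ) = 4.0000
v = R·ω = 4.0000·-0.2500 = -1.0000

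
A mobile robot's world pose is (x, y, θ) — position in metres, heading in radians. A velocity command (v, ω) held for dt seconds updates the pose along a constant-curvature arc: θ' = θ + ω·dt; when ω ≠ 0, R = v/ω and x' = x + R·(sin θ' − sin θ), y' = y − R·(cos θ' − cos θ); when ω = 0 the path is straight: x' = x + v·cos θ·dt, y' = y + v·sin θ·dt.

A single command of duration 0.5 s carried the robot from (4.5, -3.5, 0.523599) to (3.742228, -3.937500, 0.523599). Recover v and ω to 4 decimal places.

Δθ = 0.523599 − 0.523599 = 0.000000
ω = Δθ/dt = 0.000000/0.5 = 0.0000
ω = 0 → v = (Δx·cos θ + Δy·sin θ)/dt = -1.7500

v = -1.7500, ω = 0.0000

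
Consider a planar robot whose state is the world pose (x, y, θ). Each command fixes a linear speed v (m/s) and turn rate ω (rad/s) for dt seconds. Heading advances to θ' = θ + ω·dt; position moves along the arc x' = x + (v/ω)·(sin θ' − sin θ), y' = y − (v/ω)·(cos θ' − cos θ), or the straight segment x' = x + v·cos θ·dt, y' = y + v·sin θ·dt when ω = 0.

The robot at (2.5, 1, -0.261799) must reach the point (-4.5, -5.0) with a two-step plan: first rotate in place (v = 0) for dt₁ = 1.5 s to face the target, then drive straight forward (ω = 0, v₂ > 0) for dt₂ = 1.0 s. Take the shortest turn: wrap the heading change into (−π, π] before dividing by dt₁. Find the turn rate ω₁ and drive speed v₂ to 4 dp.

ω₁ = -1.4474, v₂ = 9.2195

heading to target = atan2(-5−1, -4.5−2.5) = -2.4330
Δθ = wrap(-2.4330 − -0.2618) = -2.1712; ω₁ = Δθ/dt₁ = -1.4474
distance = √((-4.5−2.5)² + (-5−1)²) = 9.2195; v₂ = distance/dt₂ = 9.2195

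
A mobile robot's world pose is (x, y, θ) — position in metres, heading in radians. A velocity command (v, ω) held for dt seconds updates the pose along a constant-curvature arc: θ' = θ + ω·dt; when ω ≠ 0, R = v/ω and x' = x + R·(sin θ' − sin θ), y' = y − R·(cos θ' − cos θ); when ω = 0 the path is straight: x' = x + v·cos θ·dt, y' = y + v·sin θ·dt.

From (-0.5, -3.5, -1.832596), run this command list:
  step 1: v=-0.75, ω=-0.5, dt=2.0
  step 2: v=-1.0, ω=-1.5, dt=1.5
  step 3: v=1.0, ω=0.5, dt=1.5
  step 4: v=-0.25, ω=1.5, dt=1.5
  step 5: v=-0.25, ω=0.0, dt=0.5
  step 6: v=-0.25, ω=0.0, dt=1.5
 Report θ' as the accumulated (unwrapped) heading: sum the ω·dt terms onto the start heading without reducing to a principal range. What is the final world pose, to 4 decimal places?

step 1: θ'=-2.8326 (R=1.5000) → pose (0.4927, -2.4593, -2.8326)
step 2: θ'=-5.0826 (R=0.6667) → pose (1.3170, -3.3356, -5.0826)
step 3: θ'=-4.3326 (R=2.0000) → pose (1.3099, -1.8705, -4.3326)
step 4: θ'=-2.0826 (R=-0.1667) → pose (1.6101, -1.8903, -2.0826)
step 5: θ'=-2.0826 (straight) → pose (1.6713, -1.7813, -2.0826)
step 6: θ'=-2.0826 (straight) → pose (1.8549, -1.4544, -2.0826)

(1.8549, -1.4544, -2.0826)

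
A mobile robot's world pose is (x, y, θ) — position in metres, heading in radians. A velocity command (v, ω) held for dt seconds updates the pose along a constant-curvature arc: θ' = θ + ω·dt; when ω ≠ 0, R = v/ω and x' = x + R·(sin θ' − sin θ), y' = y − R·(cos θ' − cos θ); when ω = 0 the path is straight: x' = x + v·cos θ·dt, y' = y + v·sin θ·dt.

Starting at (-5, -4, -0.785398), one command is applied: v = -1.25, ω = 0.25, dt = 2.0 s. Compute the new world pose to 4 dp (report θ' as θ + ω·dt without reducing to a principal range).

θ' = -0.7854 + 0.25·2.0 = -0.2854
R = v/ω = -1.25/0.25 = -5.0000
x' = -5 + -5.0000·(sin -0.2854 − sin -0.7854) = -7.1278
y' = -4 − -5.0000·(cos -0.2854 − cos -0.7854) = -2.7378

(-7.1278, -2.7378, -0.2854)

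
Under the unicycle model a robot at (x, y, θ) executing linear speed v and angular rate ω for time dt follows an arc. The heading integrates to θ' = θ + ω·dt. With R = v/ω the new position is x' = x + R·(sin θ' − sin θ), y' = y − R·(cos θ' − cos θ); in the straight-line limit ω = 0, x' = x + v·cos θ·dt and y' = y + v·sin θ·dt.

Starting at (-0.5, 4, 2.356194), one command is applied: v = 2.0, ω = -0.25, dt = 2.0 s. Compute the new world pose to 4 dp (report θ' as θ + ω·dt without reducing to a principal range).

θ' = 2.3562 + -0.25·2.0 = 1.8562
R = v/ω = 2.0/-0.25 = -8.0000
x' = -0.5 + -8.0000·(sin 1.8562 − sin 2.3562) = -2.5195
y' = 4 − -8.0000·(cos 1.8562 − cos 2.3562) = 7.4045

(-2.5195, 7.4045, 1.8562)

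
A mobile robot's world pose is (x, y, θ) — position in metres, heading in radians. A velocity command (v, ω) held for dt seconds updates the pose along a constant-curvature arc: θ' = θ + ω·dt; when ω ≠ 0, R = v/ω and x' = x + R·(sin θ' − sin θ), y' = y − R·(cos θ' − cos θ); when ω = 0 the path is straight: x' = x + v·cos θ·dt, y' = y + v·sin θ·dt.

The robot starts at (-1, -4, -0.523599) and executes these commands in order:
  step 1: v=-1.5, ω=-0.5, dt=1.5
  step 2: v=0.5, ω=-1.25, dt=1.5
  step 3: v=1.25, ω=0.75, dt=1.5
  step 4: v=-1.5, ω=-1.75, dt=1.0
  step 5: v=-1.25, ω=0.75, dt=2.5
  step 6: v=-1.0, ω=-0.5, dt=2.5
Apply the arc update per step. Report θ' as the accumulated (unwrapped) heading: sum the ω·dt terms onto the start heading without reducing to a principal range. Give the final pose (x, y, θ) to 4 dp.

step 1: θ'=-1.2736 (R=3.0000) → pose (-2.3685, -2.2804, -1.2736)
step 2: θ'=-3.1486 (R=-0.4000) → pose (-2.7537, -2.7976, -3.1486)
step 3: θ'=-2.0236 (R=1.6667) → pose (-4.2641, -3.7351, -2.0236)
step 4: θ'=-3.7736 (R=0.8571) → pose (-2.9870, -3.4185, -3.7736)
step 5: θ'=-1.8986 (R=-1.6667) → pose (-0.4245, -2.6103, -1.8986)
step 6: θ'=-3.1486 (R=2.0000) → pose (1.4830, -1.2543, -3.1486)

(1.4830, -1.2543, -3.1486)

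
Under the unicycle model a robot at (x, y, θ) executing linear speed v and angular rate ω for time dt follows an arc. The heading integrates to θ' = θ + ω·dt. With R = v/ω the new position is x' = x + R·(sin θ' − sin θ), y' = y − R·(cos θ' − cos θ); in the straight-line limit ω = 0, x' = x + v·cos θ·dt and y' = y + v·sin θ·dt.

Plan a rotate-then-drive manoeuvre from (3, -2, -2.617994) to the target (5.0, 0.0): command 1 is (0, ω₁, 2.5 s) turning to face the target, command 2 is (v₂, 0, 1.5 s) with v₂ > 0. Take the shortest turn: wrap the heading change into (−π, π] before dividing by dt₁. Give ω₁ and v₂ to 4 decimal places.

ω₁ = -1.1519, v₂ = 1.8856

heading to target = atan2(0−-2, 5−3) = 0.7854
Δθ = wrap(0.7854 − -2.6180) = -2.8798; ω₁ = Δθ/dt₁ = -1.1519
distance = √((5−3)² + (0−-2)²) = 2.8284; v₂ = distance/dt₂ = 1.8856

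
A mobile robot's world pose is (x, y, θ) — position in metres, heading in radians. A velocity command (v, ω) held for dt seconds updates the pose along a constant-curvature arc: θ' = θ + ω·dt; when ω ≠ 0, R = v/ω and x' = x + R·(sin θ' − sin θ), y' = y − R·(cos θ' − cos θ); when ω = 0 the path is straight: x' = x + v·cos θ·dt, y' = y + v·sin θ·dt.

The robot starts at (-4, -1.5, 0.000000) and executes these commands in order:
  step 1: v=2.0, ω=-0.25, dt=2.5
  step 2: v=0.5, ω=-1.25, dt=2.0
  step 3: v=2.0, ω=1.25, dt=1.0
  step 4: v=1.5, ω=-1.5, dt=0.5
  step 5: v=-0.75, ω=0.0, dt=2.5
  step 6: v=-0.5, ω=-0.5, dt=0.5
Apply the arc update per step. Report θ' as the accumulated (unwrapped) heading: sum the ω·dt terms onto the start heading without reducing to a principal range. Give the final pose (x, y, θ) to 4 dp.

step 1: θ'=-0.6250 (R=-8.0000) → pose (0.6808, -3.0123, -0.6250)
step 2: θ'=-3.1250 (R=-0.4000) → pose (0.4534, -3.7366, -3.1250)
step 3: θ'=-1.8750 (R=1.6000) → pose (-1.0466, -4.8572, -1.8750)
step 4: θ'=-2.6250 (R=-1.0000) → pose (-1.5068, -5.4271, -2.6250)
step 5: θ'=-2.6250 (straight) → pose (0.1235, -4.5010, -2.6250)
step 6: θ'=-2.8750 (R=1.0000) → pose (0.3540, -4.4059, -2.8750)

(0.3540, -4.4059, -2.8750)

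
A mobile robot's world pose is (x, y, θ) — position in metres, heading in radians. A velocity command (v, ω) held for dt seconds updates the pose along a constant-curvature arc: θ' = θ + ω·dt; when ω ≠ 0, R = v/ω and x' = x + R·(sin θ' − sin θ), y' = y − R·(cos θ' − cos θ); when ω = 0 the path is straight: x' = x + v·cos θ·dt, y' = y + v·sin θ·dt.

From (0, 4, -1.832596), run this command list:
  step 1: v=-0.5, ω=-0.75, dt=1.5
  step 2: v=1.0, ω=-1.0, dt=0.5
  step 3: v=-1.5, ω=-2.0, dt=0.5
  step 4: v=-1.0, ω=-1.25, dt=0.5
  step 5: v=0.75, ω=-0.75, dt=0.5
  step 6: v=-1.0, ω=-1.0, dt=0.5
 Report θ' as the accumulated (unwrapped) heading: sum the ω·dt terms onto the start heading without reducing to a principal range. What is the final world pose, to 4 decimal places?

(0.2748, 3.5476, -5.9576)

step 1: θ'=-2.9576 (R=0.6667) → pose (0.5220, 4.4829, -2.9576)
step 2: θ'=-3.4576 (R=-1.0000) → pose (0.0282, 4.5155, -3.4576)
step 3: θ'=-4.4576 (R=0.7500) → pose (0.5210, 3.9917, -4.4576)
step 4: θ'=-5.0826 (R=0.8000) → pose (0.4926, 3.5006, -5.0826)
step 5: θ'=-5.4576 (R=-1.0000) → pose (0.6899, 3.8169, -5.4576)
step 6: θ'=-5.9576 (R=1.0000) → pose (0.2748, 3.5476, -5.9576)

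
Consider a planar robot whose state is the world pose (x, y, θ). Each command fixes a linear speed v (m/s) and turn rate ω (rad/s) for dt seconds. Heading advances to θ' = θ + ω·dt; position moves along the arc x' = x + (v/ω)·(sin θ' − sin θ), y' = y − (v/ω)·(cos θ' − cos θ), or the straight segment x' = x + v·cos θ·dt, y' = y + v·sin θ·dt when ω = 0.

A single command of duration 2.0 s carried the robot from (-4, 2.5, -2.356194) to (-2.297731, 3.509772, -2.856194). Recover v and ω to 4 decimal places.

Δθ = -2.856194 − -2.356194 = -0.500000
ω = Δθ/dt = -0.500000/2.0 = -0.2500
R = Δx/(sin θ' − sin θ) = 4.0000
v = R·ω = 4.0000·-0.2500 = -1.0000

v = -1.0000, ω = -0.2500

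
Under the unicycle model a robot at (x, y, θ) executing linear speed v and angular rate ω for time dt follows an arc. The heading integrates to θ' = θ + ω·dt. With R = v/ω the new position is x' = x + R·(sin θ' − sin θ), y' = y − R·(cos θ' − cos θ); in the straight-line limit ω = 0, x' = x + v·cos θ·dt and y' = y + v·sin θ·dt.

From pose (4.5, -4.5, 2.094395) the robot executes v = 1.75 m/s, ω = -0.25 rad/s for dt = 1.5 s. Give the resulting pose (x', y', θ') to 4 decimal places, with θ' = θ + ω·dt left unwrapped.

θ' = 2.0944 + -0.25·1.5 = 1.7194
R = v/ω = 1.75/-0.25 = -7.0000
x' = 4.5 + -7.0000·(sin 1.7194 − sin 2.0944) = 3.6393
y' = -4.5 − -7.0000·(cos 1.7194 − cos 2.0944) = -2.0364

(3.6393, -2.0364, 1.7194)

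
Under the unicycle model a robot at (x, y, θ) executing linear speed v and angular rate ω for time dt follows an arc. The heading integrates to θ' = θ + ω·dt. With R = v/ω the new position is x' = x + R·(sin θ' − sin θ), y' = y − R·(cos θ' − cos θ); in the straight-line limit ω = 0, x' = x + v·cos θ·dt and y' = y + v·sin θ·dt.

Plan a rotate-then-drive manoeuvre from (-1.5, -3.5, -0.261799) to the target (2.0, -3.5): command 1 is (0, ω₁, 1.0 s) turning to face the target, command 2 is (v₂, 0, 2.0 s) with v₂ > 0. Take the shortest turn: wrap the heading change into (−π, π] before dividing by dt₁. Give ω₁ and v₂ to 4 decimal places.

ω₁ = 0.2618, v₂ = 1.7500

heading to target = atan2(-3.5−-3.5, 2−-1.5) = 0.0000
Δθ = wrap(0.0000 − -0.2618) = 0.2618; ω₁ = Δθ/dt₁ = 0.2618
distance = √((2−-1.5)² + (-3.5−-3.5)²) = 3.5000; v₂ = distance/dt₂ = 1.7500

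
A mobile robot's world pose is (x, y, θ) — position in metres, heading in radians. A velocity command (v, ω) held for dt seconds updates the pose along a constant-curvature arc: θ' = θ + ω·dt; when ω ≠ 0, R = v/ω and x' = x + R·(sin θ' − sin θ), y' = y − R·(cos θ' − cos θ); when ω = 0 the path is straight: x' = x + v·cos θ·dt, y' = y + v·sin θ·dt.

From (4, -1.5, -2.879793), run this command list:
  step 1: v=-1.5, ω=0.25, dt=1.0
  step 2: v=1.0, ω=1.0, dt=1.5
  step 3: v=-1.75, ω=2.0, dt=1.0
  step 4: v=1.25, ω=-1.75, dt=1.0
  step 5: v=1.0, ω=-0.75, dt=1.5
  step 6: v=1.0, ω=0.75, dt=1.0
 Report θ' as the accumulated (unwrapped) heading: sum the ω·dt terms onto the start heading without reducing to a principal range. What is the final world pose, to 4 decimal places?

step 1: θ'=-2.6298 (R=-6.0000) → pose (5.3856, -0.9356, -2.6298)
step 2: θ'=-1.1298 (R=1.0000) → pose (4.9710, -2.2343, -1.1298)
step 3: θ'=0.8702 (R=-0.8750) → pose (3.5108, -2.0438, 0.8702)
step 4: θ'=-0.8798 (R=-0.7143) → pose (4.6073, -2.0490, -0.8798)
step 5: θ'=-2.0048 (R=-1.3333) → pose (4.7895, -3.4594, -2.0048)
step 6: θ'=-1.2548 (R=1.3333) → pose (4.7319, -4.4344, -1.2548)

(4.7319, -4.4344, -1.2548)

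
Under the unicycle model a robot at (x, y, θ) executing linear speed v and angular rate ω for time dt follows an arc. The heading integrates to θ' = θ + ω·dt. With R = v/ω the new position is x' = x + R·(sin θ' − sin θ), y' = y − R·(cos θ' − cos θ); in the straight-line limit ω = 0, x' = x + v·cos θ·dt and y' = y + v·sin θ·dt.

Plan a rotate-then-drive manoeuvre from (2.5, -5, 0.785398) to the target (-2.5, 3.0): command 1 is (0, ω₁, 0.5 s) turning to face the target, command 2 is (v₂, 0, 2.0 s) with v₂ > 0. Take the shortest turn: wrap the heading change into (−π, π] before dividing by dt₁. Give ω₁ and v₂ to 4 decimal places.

heading to target = atan2(3−-5, -2.5−2.5) = 2.1294
Δθ = wrap(2.1294 − 0.7854) = 1.3440; ω₁ = Δθ/dt₁ = 2.6880
distance = √((-2.5−2.5)² + (3−-5)²) = 9.4340; v₂ = distance/dt₂ = 4.7170

ω₁ = 2.6880, v₂ = 4.7170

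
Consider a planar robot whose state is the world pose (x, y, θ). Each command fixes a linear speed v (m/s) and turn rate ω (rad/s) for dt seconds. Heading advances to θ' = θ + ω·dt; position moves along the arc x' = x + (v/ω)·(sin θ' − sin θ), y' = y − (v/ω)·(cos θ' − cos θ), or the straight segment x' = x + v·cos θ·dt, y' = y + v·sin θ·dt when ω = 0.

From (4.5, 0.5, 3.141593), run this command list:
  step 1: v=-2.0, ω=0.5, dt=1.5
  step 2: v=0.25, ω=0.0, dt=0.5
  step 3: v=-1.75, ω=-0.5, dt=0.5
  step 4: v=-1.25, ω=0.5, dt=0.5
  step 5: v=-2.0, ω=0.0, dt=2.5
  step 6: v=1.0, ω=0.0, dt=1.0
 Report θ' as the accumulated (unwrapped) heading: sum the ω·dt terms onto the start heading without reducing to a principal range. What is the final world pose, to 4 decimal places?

step 1: θ'=3.8916 (R=-4.0000) → pose (7.2266, 1.5732, 3.8916)
step 2: θ'=3.8916 (straight) → pose (7.1351, 1.4880, 3.8916)
step 3: θ'=3.6416 (R=3.5000) → pose (7.8428, 1.9987, 3.6416)
step 4: θ'=3.8916 (R=-2.5000) → pose (8.3484, 2.3634, 3.8916)
step 5: θ'=3.8916 (straight) → pose (12.0068, 5.7716, 3.8916)
step 6: θ'=3.8916 (straight) → pose (11.2751, 5.0900, 3.8916)

(11.2751, 5.0900, 3.8916)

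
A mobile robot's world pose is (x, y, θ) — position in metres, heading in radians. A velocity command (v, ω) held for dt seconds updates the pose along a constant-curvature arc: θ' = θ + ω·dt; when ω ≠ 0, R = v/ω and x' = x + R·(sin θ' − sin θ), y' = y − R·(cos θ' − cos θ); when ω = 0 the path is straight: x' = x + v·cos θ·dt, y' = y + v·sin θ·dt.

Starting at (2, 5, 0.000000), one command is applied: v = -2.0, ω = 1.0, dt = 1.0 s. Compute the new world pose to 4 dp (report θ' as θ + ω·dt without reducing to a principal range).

θ' = 0.0000 + 1.0·1.0 = 1.0000
R = v/ω = -2.0/1.0 = -2.0000
x' = 2 + -2.0000·(sin 1.0000 − sin 0.0000) = 0.3171
y' = 5 − -2.0000·(cos 1.0000 − cos 0.0000) = 4.0806

(0.3171, 4.0806, 1.0000)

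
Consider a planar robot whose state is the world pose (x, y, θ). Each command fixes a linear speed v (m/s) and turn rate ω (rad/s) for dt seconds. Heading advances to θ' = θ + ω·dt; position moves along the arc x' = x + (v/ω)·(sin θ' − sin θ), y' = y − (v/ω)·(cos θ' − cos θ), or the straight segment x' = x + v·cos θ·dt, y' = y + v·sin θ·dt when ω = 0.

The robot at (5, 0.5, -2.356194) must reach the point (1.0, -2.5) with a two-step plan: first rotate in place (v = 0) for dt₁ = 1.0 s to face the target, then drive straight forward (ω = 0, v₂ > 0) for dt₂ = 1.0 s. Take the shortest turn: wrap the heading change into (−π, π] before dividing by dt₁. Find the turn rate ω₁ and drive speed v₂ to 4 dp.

ω₁ = -0.1419, v₂ = 5.0000

heading to target = atan2(-2.5−0.5, 1−5) = -2.4981
Δθ = wrap(-2.4981 − -2.3562) = -0.1419; ω₁ = Δθ/dt₁ = -0.1419
distance = √((1−5)² + (-2.5−0.5)²) = 5.0000; v₂ = distance/dt₂ = 5.0000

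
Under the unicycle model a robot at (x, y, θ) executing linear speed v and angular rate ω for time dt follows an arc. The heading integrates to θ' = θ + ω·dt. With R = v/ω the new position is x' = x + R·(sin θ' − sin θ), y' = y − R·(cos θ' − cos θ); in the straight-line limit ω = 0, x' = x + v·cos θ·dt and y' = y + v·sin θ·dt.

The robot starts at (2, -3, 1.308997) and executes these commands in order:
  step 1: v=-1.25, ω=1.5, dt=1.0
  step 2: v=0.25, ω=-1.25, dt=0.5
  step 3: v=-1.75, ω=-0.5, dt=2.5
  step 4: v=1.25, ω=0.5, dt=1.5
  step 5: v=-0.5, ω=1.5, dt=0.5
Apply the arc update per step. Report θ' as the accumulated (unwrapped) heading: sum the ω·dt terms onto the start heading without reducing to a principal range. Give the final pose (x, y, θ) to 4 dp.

(2.9748, -6.4715, 2.4340)

step 1: θ'=2.8090 (R=-0.8333) → pose (2.5329, -4.0033, 2.8090)
step 2: θ'=2.1840 (R=-0.2000) → pose (2.4346, -3.9294, 2.1840)
step 3: θ'=0.9340 (R=3.5000) → pose (2.3863, -8.0248, 0.9340)
step 4: θ'=1.6840 (R=2.5000) → pose (2.8603, -6.2558, 1.6840)
step 5: θ'=2.4340 (R=-0.3333) → pose (2.9748, -6.4715, 2.4340)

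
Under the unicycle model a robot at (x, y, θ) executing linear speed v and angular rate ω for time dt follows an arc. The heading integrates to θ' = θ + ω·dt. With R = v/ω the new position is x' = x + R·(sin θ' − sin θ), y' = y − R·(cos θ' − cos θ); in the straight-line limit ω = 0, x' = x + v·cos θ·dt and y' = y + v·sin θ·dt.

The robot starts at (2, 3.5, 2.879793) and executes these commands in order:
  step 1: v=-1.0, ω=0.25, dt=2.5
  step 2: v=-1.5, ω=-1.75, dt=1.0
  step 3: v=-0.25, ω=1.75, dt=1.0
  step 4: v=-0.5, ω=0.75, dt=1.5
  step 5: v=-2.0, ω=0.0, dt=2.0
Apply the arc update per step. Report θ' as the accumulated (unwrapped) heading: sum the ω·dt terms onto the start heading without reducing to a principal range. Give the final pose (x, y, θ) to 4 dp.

step 1: θ'=3.5048 (R=-4.0000) → pose (4.4563, 3.6246, 3.5048)
step 2: θ'=1.7548 (R=0.8571) → pose (5.6035, 2.9802, 1.7548)
step 3: θ'=3.5048 (R=-0.1429) → pose (5.7947, 2.8728, 3.5048)
step 4: θ'=4.6298 (R=-0.6667) → pose (6.2223, 3.4410, 4.6298)
step 5: θ'=4.6298 (straight) → pose (6.5523, 7.4274, 4.6298)

(6.5523, 7.4274, 4.6298)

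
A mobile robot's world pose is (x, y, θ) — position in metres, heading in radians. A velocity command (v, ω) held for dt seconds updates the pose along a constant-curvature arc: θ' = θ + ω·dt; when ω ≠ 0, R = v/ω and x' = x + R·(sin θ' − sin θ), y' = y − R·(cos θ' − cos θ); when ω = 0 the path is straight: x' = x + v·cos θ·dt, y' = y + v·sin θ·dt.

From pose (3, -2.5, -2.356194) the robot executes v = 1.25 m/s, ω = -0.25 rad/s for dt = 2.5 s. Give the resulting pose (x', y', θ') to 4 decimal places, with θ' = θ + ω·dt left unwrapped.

(0.2630, -3.9003, -2.9812)

θ' = -2.3562 + -0.25·2.5 = -2.9812
R = v/ω = 1.25/-0.25 = -5.0000
x' = 3 + -5.0000·(sin -2.9812 − sin -2.3562) = 0.2630
y' = -2.5 − -5.0000·(cos -2.9812 − cos -2.3562) = -3.9003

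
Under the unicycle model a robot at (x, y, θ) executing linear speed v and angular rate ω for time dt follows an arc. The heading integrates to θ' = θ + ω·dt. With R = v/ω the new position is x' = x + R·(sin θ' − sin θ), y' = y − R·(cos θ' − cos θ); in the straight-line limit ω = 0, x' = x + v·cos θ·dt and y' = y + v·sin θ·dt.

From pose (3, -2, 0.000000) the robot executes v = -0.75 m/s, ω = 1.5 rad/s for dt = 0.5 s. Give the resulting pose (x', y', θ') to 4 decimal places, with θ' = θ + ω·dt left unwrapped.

θ' = 0.0000 + 1.5·0.5 = 0.7500
R = v/ω = -0.75/1.5 = -0.5000
x' = 3 + -0.5000·(sin 0.7500 − sin 0.0000) = 2.6592
y' = -2 − -0.5000·(cos 0.7500 − cos 0.0000) = -2.1342

(2.6592, -2.1342, 0.7500)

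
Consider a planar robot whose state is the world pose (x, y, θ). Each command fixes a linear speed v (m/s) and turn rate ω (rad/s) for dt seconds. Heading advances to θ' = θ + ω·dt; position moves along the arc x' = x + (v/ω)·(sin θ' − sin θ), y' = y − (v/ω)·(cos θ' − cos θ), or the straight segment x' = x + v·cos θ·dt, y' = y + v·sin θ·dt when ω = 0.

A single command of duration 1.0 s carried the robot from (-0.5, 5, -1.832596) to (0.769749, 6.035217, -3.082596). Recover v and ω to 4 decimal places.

Δθ = -3.082596 − -1.832596 = -1.250000
ω = Δθ/dt = -1.250000/1.0 = -1.2500
R = Δx/(sin θ' − sin θ) = 1.4000
v = R·ω = 1.4000·-1.2500 = -1.7500

v = -1.7500, ω = -1.2500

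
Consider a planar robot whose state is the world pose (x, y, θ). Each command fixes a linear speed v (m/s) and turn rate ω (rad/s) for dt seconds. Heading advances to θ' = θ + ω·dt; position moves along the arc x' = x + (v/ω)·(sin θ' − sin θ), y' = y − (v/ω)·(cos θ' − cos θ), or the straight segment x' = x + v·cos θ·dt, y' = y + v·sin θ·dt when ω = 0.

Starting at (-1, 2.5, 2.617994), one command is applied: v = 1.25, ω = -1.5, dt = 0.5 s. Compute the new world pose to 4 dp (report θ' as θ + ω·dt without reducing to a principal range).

θ' = 2.6180 + -1.5·0.5 = 1.8680
R = v/ω = 1.25/-1.5 = -0.8333
x' = -1 + -0.8333·(sin 1.8680 − sin 2.6180) = -1.3801
y' = 2.5 − -0.8333·(cos 1.8680 − cos 2.6180) = 2.9777

(-1.3801, 2.9777, 1.8680)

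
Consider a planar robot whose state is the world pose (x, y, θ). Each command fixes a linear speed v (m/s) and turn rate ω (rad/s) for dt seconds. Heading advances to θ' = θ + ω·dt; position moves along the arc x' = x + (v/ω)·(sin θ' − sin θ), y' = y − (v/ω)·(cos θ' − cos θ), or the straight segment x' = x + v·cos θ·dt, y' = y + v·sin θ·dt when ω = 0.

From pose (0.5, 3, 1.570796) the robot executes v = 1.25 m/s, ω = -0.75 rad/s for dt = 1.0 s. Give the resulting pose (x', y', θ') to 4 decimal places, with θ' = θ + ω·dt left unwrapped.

θ' = 1.5708 + -0.75·1.0 = 0.8208
R = v/ω = 1.25/-0.75 = -1.6667
x' = 0.5 + -1.6667·(sin 0.8208 − sin 1.5708) = 0.9472
y' = 3 − -1.6667·(cos 0.8208 − cos 1.5708) = 4.1361

(0.9472, 4.1361, 0.8208)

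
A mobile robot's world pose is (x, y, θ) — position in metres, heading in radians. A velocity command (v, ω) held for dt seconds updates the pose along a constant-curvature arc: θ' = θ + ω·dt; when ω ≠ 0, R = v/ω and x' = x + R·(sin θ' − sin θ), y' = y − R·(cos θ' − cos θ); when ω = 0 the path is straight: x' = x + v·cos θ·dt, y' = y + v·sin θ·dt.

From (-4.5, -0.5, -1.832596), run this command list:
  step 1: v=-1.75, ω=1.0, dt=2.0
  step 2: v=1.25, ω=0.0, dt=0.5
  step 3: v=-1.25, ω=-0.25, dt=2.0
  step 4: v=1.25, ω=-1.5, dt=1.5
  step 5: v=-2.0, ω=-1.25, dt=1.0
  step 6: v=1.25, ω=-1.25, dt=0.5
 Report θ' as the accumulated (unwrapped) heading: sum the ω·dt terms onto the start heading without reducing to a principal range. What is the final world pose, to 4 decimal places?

(-6.6236, 0.8876, -4.4576)

step 1: θ'=0.1674 (R=-1.7500) → pose (-6.4820, 1.6785, 0.1674)
step 2: θ'=0.1674 (straight) → pose (-5.8657, 1.7826, 0.1674)
step 3: θ'=-0.3326 (R=5.0000) → pose (-8.3313, 1.9867, -0.3326)
step 4: θ'=-2.5826 (R=-0.8333) → pose (-8.1614, 0.4926, -2.5826)
step 5: θ'=-3.8326 (R=1.6000) → pose (-6.2932, 0.3691, -3.8326)
step 6: θ'=-4.4576 (R=-1.0000) → pose (-6.6236, 0.8876, -4.4576)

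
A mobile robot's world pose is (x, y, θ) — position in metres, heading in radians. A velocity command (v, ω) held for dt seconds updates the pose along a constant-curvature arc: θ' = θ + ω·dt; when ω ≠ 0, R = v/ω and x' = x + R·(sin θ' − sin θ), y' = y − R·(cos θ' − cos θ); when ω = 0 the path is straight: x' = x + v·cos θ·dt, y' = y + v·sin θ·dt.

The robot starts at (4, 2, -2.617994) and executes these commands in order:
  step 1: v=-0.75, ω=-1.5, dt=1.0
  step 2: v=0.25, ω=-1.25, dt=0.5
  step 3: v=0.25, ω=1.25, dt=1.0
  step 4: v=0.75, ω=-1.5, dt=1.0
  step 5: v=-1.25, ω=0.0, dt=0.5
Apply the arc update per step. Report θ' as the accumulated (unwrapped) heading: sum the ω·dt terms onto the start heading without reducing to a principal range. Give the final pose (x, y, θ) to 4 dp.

(4.0175, 2.1664, -4.9930)

step 1: θ'=-4.1180 (R=0.5000) → pose (4.6642, 1.8470, -4.1180)
step 2: θ'=-4.7430 (R=-0.2000) → pose (4.6300, 1.9651, -4.7430)
step 3: θ'=-3.4930 (R=0.2000) → pose (4.4990, 2.1590, -3.4930)
step 4: θ'=-4.9930 (R=-0.5000) → pose (4.1906, 2.7669, -4.9930)
step 5: θ'=-4.9930 (straight) → pose (4.0175, 2.1664, -4.9930)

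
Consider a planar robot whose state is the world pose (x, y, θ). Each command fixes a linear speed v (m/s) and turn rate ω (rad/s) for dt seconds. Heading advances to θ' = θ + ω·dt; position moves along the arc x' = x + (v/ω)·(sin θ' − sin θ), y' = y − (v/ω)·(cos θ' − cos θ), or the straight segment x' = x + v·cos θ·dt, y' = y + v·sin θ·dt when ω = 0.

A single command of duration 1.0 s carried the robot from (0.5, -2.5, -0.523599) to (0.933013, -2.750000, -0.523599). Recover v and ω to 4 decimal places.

v = 0.5000, ω = 0.0000

Δθ = -0.523599 − -0.523599 = 0.000000
ω = Δθ/dt = 0.000000/1.0 = 0.0000
ω = 0 → v = (Δx·cos θ + Δy·sin θ)/dt = 0.5000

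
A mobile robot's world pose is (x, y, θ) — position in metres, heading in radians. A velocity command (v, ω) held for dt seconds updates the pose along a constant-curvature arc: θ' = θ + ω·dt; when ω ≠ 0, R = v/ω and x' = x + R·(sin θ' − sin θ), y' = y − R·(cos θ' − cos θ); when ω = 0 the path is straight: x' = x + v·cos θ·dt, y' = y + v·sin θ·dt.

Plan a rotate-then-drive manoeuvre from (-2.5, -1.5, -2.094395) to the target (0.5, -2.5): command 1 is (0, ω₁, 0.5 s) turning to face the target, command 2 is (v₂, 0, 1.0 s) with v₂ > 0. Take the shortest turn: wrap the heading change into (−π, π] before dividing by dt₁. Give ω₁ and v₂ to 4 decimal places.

ω₁ = 3.5453, v₂ = 3.1623

heading to target = atan2(-2.5−-1.5, 0.5−-2.5) = -0.3218
Δθ = wrap(-0.3218 − -2.0944) = 1.7726; ω₁ = Δθ/dt₁ = 3.5453
distance = √((0.5−-2.5)² + (-2.5−-1.5)²) = 3.1623; v₂ = distance/dt₂ = 3.1623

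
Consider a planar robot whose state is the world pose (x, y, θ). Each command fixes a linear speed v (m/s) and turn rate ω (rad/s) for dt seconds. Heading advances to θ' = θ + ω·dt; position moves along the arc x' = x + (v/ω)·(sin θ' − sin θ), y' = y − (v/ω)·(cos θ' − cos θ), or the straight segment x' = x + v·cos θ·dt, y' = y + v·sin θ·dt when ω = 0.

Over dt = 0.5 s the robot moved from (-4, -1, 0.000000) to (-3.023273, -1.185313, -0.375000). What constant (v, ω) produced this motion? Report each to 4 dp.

v = 2.0000, ω = -0.7500

Δθ = -0.375000 − 0.000000 = -0.375000
ω = Δθ/dt = -0.375000/0.5 = -0.7500
R = Δx/(sin θ' − sin θ) = -2.6667
v = R·ω = -2.6667·-0.7500 = 2.0000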